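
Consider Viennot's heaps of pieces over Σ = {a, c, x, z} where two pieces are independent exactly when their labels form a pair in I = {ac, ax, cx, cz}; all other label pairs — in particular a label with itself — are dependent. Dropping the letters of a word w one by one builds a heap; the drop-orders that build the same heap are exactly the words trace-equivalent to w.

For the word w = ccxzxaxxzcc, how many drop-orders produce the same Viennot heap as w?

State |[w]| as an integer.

0(c) covers ∅
1(c) covers 0:c
2(x) covers ∅
3(z) covers 2:x
4(x) covers 3:z
5(a) covers 3:z
6(x) covers 4:x
7(x) covers 6:x
8(z) covers 5:a, 7:x
9(c) covers 1:c
10(c) covers 9:c
floor of heap: 0:c, 2:x
completions by unplaced set U, small U first (add the entries for U minus each lowest piece of U):
  |U|=1: {8}:1  {10}:1
  |U|=2: {5,8}:1  {7,8}:1  {8,10}:2  {9,10}:1
  |U|=3: {1,9,10}:1  {5,7,8}:2  {5,8,10}:3  {6,7,8}:1  {7,8,10}:3  {8,9,10}:3
  |U|=4: {0,1,9,10}:1  {1,8,9,10}:4  {4,6,7,8}:1  {5,6,7,8}:3  {5,7,8,10}:8  {5,8,9,10}:6  {6,7,8,10}:4  {7,8,9,10}:6
  |U|=5: {0,1,8,9,10}:5  {1,5,8,9,10}:10  {1,7,8,9,10}:10  {4,5,6,7,8}:4  {4,6,7,8,10}:5  {5,6,7,8,10}:15  {5,7,8,9,10}:20  {6,7,8,9,10}:10
  |U|=6: {0,1,5,8,9,10}:15  {0,1,7,8,9,10}:15  {1,5,7,8,9,10}:40  {1,6,7,8,9,10}:20  {3,4,5,6,7,8}:4  {4,5,6,7,8,10}:24  {4,6,7,8,9,10}:15  {5,6,7,8,9,10}:45
  |U|=7: {0,1,5,7,8,9,10}:70  {0,1,6,7,8,9,10}:35  {1,4,6,7,8,9,10}:35  {1,5,6,7,8,9,10}:105  {2,3,4,5,6,7,8}:4  {3,4,5,6,7,8,10}:28  {4,5,6,7,8,9,10}:84
  |U|=8: {0,1,4,6,7,8,9,10}:70  {0,1,5,6,7,8,9,10}:210  {1,4,5,6,7,8,9,10}:224  {2,3,4,5,6,7,8,10}:32  {3,4,5,6,7,8,9,10}:112
  |U|=9: {0,1,4,5,6,7,8,9,10}:504  {1,3,4,5,6,7,8,9,10}:336  {2,3,4,5,6,7,8,9,10}:144
  start at 0(c): 480
  start at 2(x): 840
sum over floor = 1320

1320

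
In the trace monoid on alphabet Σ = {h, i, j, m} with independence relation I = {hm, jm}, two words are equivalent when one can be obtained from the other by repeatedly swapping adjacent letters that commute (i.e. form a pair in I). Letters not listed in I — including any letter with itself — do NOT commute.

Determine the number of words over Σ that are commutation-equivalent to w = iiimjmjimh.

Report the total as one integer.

drop 0:i onto floor
drop 1:i onto {0:i}
drop 2:i onto {1:i}
drop 3:m onto {2:i}
drop 4:j onto {2:i}
drop 5:m onto {3:m}
drop 6:j onto {4:j}
drop 7:i onto {5:m, 6:j}
drop 8:m onto {7:i}
drop 9:h onto {7:i}
ground layer = {0:i}
drop-orders for the pieces not yet dropped (sum over which currently-grounded one goes next):
  1 to go: {8} 1  {9} 1
  2 to go: {8,9} 2
  3 to go: {7,8,9} 2
  4 to go: {5,7,8,9} 2  {6,7,8,9} 2
  5 to go: {3,5,7,8,9} 2  {4,6,7,8,9} 2  {5,6,7,8,9} 4
  6 to go: {3,5,6,7,8,9} 6  {4,5,6,7,8,9} 6
  7 to go: {3,4,5,6,7,8,9} 12
  8 to go: {2,3,4,5,6,7,8,9} 12
  if 0:i drops first: 12 orders

12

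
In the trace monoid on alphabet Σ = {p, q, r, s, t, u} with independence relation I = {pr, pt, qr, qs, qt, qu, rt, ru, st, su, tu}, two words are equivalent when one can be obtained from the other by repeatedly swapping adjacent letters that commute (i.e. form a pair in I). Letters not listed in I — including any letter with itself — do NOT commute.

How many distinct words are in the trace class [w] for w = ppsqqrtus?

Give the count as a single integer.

540

drop 0:p onto floor
drop 1:p onto {0:p}
drop 2:s onto {1:p}
drop 3:q onto {1:p}
drop 4:q onto {3:q}
drop 5:r onto {2:s}
drop 6:t onto floor
drop 7:u onto {1:p}
drop 8:s onto {5:r}
ground layer = {0:p, 6:t}
drop-orders for the pieces not yet dropped (sum over which currently-grounded one goes next):
  1 to go: {4} 1  {6} 1  {7} 1  {8} 1
  2 to go: {3,4} 1  {4,6} 2  {4,7} 2  {4,8} 2  {5,8} 1  {6,7} 2  {6,8} 2  {7,8} 2
  3 to go: {2,5,8} 1  {3,4,6} 3  {3,4,7} 3  {3,4,8} 3  {4,5,8} 3  {4,6,7} 6  {4,6,8} 6  {4,7,8} 6  {5,6,8} 3  {5,7,8} 3  {6,7,8} 6
  4 to go: {2,4,5,8} 4  {2,5,6,8} 4  {2,5,7,8} 4  {3,4,5,8} 6  {3,4,6,7} 12  {3,4,6,8} 12  {3,4,7,8} 12  {4,5,6,8} 12  {4,5,7,8} 12  {4,6,7,8} 24  {5,6,7,8} 12
  5 to go: {2,3,4,5,8} 10  {2,4,5,6,8} 20  {2,4,5,7,8} 20  {2,5,6,7,8} 20  {3,4,5,6,8} 30  {3,4,5,7,8} 30  {3,4,6,7,8} 60  {4,5,6,7,8} 60
  6 to go: {2,3,4,5,6,8} 60  {2,3,4,5,7,8} 60  {2,4,5,6,7,8} 120  {3,4,5,6,7,8} 180
  7 to go: {1,2,3,4,5,7,8} 60  {2,3,4,5,6,7,8} 420
  if 0:p drops first: 480 orders
  if 6:t drops first: 60 orders
heap linearizations: 540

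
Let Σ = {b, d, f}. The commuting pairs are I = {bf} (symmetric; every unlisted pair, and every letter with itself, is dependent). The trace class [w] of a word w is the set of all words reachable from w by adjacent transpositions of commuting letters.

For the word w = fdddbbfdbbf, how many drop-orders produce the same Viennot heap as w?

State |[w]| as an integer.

0(f) covers ∅
1(d) covers 0:f
2(d) covers 1:d
3(d) covers 2:d
4(b) covers 3:d
5(b) covers 4:b
6(f) covers 3:d
7(d) covers 5:b, 6:f
8(b) covers 7:d
9(b) covers 8:b
10(f) covers 7:d
floor of heap: 0:f
completions by unplaced set U, small U first (add the entries for U minus each lowest piece of U):
  |U|=1: {9}:1  {10}:1
  |U|=2: {8,9}:1  {9,10}:2
  |U|=3: {8,9,10}:3
  |U|=4: {7,8,9,10}:3
  |U|=5: {5,7,8,9,10}:3  {6,7,8,9,10}:3
  |U|=6: {4,5,7,8,9,10}:3  {5,6,7,8,9,10}:6
  |U|=7: {4,5,6,7,8,9,10}:9
  |U|=8: {3,4,5,6,7,8,9,10}:9
  |U|=9: {2,3,4,5,6,7,8,9,10}:9
  start at 0(f): 9

9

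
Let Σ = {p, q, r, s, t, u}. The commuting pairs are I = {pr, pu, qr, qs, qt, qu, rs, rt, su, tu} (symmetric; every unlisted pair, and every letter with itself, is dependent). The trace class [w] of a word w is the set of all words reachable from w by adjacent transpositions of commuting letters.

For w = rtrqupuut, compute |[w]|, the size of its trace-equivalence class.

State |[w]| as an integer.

0(r) covers ∅
1(t) covers ∅
2(r) covers 0:r
3(q) covers ∅
4(u) covers 2:r
5(p) covers 1:t, 3:q
6(u) covers 4:u
7(u) covers 6:u
8(t) covers 5:p
floor of heap: 0:r, 1:t, 3:q
completions by unplaced set U, small U first (add the entries for U minus each lowest piece of U):
  |U|=1: {7}:1  {8}:1
  |U|=2: {5,8}:1  {6,7}:1  {7,8}:2
  |U|=3: {1,5,8}:1  {3,5,8}:1  {4,6,7}:1  {5,7,8}:3  {6,7,8}:3
  |U|=4: {1,3,5,8}:2  {1,5,7,8}:4  {2,4,6,7}:1  {3,5,7,8}:4  {4,6,7,8}:4  {5,6,7,8}:6
  |U|=5: {0,2,4,6,7}:1  {1,3,5,7,8}:10  {1,5,6,7,8}:10  {2,4,6,7,8}:5  {3,5,6,7,8}:10  {4,5,6,7,8}:10
  |U|=6: {0,2,4,6,7,8}:6  {1,3,5,6,7,8}:30  {1,4,5,6,7,8}:20  {2,4,5,6,7,8}:15  {3,4,5,6,7,8}:20
  |U|=7: {0,2,4,5,6,7,8}:21  {1,2,4,5,6,7,8}:35  {1,3,4,5,6,7,8}:70  {2,3,4,5,6,7,8}:35
  start at 0(r): 140
  start at 1(t): 56
  start at 3(q): 56
sum over floor = 252

252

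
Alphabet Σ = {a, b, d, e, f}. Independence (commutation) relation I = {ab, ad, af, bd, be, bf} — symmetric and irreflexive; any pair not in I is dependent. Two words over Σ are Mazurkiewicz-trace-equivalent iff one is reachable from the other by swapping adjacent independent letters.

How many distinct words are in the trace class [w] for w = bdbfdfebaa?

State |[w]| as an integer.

0(b) covers ∅
1(d) covers ∅
2(b) covers 0:b
3(f) covers 1:d
4(d) covers 3:f
5(f) covers 4:d
6(e) covers 5:f
7(b) covers 2:b
8(a) covers 6:e
9(a) covers 8:a
floor of heap: 0:b, 1:d
completions by unplaced set U, small U first (add the entries for U minus each lowest piece of U):
  |U|=1: {7}:1  {9}:1
  |U|=2: {2,7}:1  {7,9}:2  {8,9}:1
  |U|=3: {0,2,7}:1  {2,7,9}:3  {6,8,9}:1  {7,8,9}:3
  |U|=4: {0,2,7,9}:4  {2,7,8,9}:6  {5,6,8,9}:1  {6,7,8,9}:4
  |U|=5: {0,2,7,8,9}:10  {2,6,7,8,9}:10  {4,5,6,8,9}:1  {5,6,7,8,9}:5
  |U|=6: {0,2,6,7,8,9}:20  {2,5,6,7,8,9}:15  {3,4,5,6,8,9}:1  {4,5,6,7,8,9}:6
  |U|=7: {0,2,5,6,7,8,9}:35  {1,3,4,5,6,8,9}:1  {2,4,5,6,7,8,9}:21  {3,4,5,6,7,8,9}:7
  |U|=8: {0,2,4,5,6,7,8,9}:56  {1,3,4,5,6,7,8,9}:8  {2,3,4,5,6,7,8,9}:28
  start at 0(b): 36
  start at 1(d): 84
sum over floor = 120

120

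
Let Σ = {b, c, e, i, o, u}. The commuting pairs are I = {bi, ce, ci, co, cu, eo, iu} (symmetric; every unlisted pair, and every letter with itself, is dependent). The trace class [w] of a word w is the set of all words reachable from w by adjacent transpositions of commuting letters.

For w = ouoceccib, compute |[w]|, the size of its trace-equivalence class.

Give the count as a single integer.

182

drop 0:o onto floor
drop 1:u onto {0:o}
drop 2:o onto {1:u}
drop 3:c onto floor
drop 4:e onto {1:u}
drop 5:c onto {3:c}
drop 6:c onto {5:c}
drop 7:i onto {2:o, 4:e}
drop 8:b onto {2:o, 4:e, 6:c}
ground layer = {0:o, 3:c}
drop-orders for the pieces not yet dropped (sum over which currently-grounded one goes next):
  1 to go: {7} 1  {8} 1
  2 to go: {6,8} 1  {7,8} 2
  3 to go: {2,7,8} 2  {4,7,8} 2  {5,6,8} 1  {6,7,8} 3
  4 to go: {2,4,7,8} 4  {2,6,7,8} 5  {3,5,6,8} 1  {4,6,7,8} 5  {5,6,7,8} 4
  5 to go: {1,2,4,7,8} 4  {2,4,6,7,8} 14  {2,5,6,7,8} 9  {3,5,6,7,8} 5  {4,5,6,7,8} 9
  6 to go: {0,1,2,4,7,8} 4  {1,2,4,6,7,8} 18  {2,3,5,6,7,8} 14  {2,4,5,6,7,8} 32  {3,4,5,6,7,8} 14
  7 to go: {0,1,2,4,6,7,8} 22  {1,2,4,5,6,7,8} 50  {2,3,4,5,6,7,8} 60
  if 0:o drops first: 110 orders
  if 3:c drops first: 72 orders
heap linearizations: 182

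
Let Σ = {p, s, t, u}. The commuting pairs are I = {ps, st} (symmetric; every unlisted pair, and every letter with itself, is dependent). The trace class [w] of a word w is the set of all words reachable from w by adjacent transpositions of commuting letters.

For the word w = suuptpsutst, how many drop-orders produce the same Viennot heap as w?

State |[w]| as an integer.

0(s) covers ∅
1(u) covers 0:s
2(u) covers 1:u
3(p) covers 2:u
4(t) covers 3:p
5(p) covers 4:t
6(s) covers 2:u
7(u) covers 5:p, 6:s
8(t) covers 7:u
9(s) covers 7:u
10(t) covers 8:t
floor of heap: 0:s
completions by unplaced set U, small U first (add the entries for U minus each lowest piece of U):
  |U|=1: {9}:1  {10}:1
  |U|=2: {8,10}:1  {9,10}:2
  |U|=3: {8,9,10}:3
  |U|=4: {7,8,9,10}:3
  |U|=5: {5,7,8,9,10}:3  {6,7,8,9,10}:3
  |U|=6: {4,5,7,8,9,10}:3  {5,6,7,8,9,10}:6
  |U|=7: {3,4,5,7,8,9,10}:3  {4,5,6,7,8,9,10}:9
  |U|=8: {3,4,5,6,7,8,9,10}:12
  |U|=9: {2,3,4,5,6,7,8,9,10}:12
  start at 0(s): 12

12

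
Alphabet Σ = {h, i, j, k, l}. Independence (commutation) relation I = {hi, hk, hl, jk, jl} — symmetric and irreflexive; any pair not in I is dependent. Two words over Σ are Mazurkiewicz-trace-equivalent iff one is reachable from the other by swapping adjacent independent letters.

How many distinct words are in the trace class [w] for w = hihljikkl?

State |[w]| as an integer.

piece 0:h — minimal
piece 1:i — minimal
piece 2:h rests on {0:h}
piece 3:l rests on {1:i}
piece 4:j rests on {1:i, 2:h}
piece 5:i rests on {3:l, 4:j}
piece 6:k rests on {5:i}
piece 7:k rests on {6:k}
piece 8:l rests on {7:k}
minimal pieces: {0:h, 1:i}
ways to finish when only these pieces remain (= sum over removing one remaining piece with nothing left below it):
  1 left: {8}→1
  2 left: {7,8}→1
  3 left: {6,7,8}→1
  4 left: {5,6,7,8}→1
  5 left: {3,5,6,7,8}→1  {4,5,6,7,8}→1
  6 left: {2,4,5,6,7,8}→1  {3,4,5,6,7,8}→2
  7 left: {0,2,4,5,6,7,8}→1  {1,3,4,5,6,7,8}→2  {2,3,4,5,6,7,8}→3
  placing 0:h first → 5 extensions
  placing 1:i first → 4 extensions
total linear extensions = 9

9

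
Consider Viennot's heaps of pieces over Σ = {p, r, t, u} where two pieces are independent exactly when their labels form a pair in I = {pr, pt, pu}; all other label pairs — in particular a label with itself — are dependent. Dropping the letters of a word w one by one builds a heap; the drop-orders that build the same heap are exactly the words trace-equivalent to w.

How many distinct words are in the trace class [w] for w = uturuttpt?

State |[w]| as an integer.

drop 0:u onto floor
drop 1:t onto {0:u}
drop 2:u onto {1:t}
drop 3:r onto {2:u}
drop 4:u onto {3:r}
drop 5:t onto {4:u}
drop 6:t onto {5:t}
drop 7:p onto floor
drop 8:t onto {6:t}
ground layer = {0:u, 7:p}
drop-orders for the pieces not yet dropped (sum over which currently-grounded one goes next):
  1 to go: {7} 1  {8} 1
  2 to go: {6,8} 1  {7,8} 2
  3 to go: {5,6,8} 1  {6,7,8} 3
  4 to go: {4,5,6,8} 1  {5,6,7,8} 4
  5 to go: {3,4,5,6,8} 1  {4,5,6,7,8} 5
  6 to go: {2,3,4,5,6,8} 1  {3,4,5,6,7,8} 6
  7 to go: {1,2,3,4,5,6,8} 1  {2,3,4,5,6,7,8} 7
  if 0:u drops first: 8 orders
  if 7:p drops first: 1 orders
heap linearizations: 9

9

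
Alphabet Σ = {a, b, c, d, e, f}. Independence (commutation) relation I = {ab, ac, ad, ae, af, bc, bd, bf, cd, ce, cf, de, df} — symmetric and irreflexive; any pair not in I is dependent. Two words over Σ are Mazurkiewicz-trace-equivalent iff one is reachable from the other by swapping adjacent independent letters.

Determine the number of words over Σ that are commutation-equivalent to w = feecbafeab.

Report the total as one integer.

720

0(f) covers ∅
1(e) covers 0:f
2(e) covers 1:e
3(c) covers ∅
4(b) covers 2:e
5(a) covers ∅
6(f) covers 2:e
7(e) covers 4:b, 6:f
8(a) covers 5:a
9(b) covers 7:e
floor of heap: 0:f, 3:c, 5:a
completions by unplaced set U, small U first (add the entries for U minus each lowest piece of U):
  |U|=1: {3}:1  {8}:1  {9}:1
  |U|=2: {3,8}:2  {3,9}:2  {5,8}:1  {7,9}:1  {8,9}:2
  |U|=3: {3,5,8}:3  {3,7,9}:3  {3,8,9}:6  {4,7,9}:1  {5,8,9}:3  {6,7,9}:1  {7,8,9}:3
  |U|=4: {3,4,7,9}:4  {3,5,8,9}:12  {3,6,7,9}:4  {3,7,8,9}:12  {4,6,7,9}:2  {4,7,8,9}:4  {5,7,8,9}:6  {6,7,8,9}:4
  |U|=5: {2,4,6,7,9}:2  {3,4,6,7,9}:10  {3,4,7,8,9}:20  {3,5,7,8,9}:30  {3,6,7,8,9}:20  {4,5,7,8,9}:10  {4,6,7,8,9}:10  {5,6,7,8,9}:10
  |U|=6: {1,2,4,6,7,9}:2  {2,3,4,6,7,9}:12  {2,4,6,7,8,9}:12  {3,4,5,7,8,9}:60  {3,4,6,7,8,9}:60  {3,5,6,7,8,9}:60  {4,5,6,7,8,9}:30
  |U|=7: {0,1,2,4,6,7,9}:2  {1,2,3,4,6,7,9}:14  {1,2,4,6,7,8,9}:14  {2,3,4,6,7,8,9}:84  {2,4,5,6,7,8,9}:42  {3,4,5,6,7,8,9}:210
  |U|=8: {0,1,2,3,4,6,7,9}:16  {0,1,2,4,6,7,8,9}:16  {1,2,3,4,6,7,8,9}:112  {1,2,4,5,6,7,8,9}:56  {2,3,4,5,6,7,8,9}:336
  start at 0(f): 504
  start at 3(c): 72
  start at 5(a): 144
sum over floor = 720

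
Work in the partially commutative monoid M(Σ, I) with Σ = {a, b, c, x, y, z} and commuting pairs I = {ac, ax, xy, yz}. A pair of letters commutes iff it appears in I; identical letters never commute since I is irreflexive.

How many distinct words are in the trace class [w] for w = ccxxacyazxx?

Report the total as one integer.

6

#0=c has no predecessor
#1=c depends on [0:c]
#2=x depends on [1:c]
#3=x depends on [2:x]
#4=a has no predecessor
#5=c depends on [3:x]
#6=y depends on [4:a, 5:c]
#7=a depends on [6:y]
#8=z depends on [7:a]
#9=x depends on [8:z]
#10=x depends on [9:x]
sources: [0:c, 4:a]
N(rest) = Σ N(rest − s) over sources s of rest; N(one piece) = 1:
  size 1 → [10]=1
  size 2 → [9,10]=1
  size 3 → [8,9,10]=1
  size 4 → [7,8,9,10]=1
  size 5 → [6,7,8,9,10]=1
  size 6 → [4,6,7,8,9,10]=1  [5,6,7,8,9,10]=1
  size 7 → [3,5,6,7,8,9,10]=1  [4,5,6,7,8,9,10]=2
  size 8 → [2,3,5,6,7,8,9,10]=1  [3,4,5,6,7,8,9,10]=3
  size 9 → [1,2,3,5,6,7,8,9,10]=1  [2,3,4,5,6,7,8,9,10]=4
  first=0(c) contributes 5
  first=4(a) contributes 1
|[w]| = 6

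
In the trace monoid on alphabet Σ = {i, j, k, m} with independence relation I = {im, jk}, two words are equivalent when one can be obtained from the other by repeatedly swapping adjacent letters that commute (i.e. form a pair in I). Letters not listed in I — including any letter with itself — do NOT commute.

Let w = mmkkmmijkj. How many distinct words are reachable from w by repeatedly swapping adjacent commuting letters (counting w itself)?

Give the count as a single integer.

#0=m has no predecessor
#1=m depends on [0:m]
#2=k depends on [1:m]
#3=k depends on [2:k]
#4=m depends on [3:k]
#5=m depends on [4:m]
#6=i depends on [3:k]
#7=j depends on [5:m, 6:i]
#8=k depends on [5:m, 6:i]
#9=j depends on [7:j]
sources: [0:m]
N(rest) = Σ N(rest − s) over sources s of rest; N(one piece) = 1:
  size 1 → [8]=1  [9]=1
  size 2 → [7,9]=1  [8,9]=2
  size 3 → [7,8,9]=3
  size 4 → [5,7,8,9]=3  [6,7,8,9]=3
  size 5 → [4,5,7,8,9]=3  [5,6,7,8,9]=6
  size 6 → [4,5,6,7,8,9]=9
  size 7 → [3,4,5,6,7,8,9]=9
  size 8 → [2,3,4,5,6,7,8,9]=9
  first=0(m) contributes 9

9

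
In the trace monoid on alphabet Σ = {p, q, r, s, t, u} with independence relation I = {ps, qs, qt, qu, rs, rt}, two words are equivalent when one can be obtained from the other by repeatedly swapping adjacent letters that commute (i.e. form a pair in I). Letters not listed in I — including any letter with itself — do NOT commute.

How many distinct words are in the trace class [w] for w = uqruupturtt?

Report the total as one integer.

6

drop 0:u onto floor
drop 1:q onto floor
drop 2:r onto {0:u, 1:q}
drop 3:u onto {2:r}
drop 4:u onto {3:u}
drop 5:p onto {4:u}
drop 6:t onto {5:p}
drop 7:u onto {6:t}
drop 8:r onto {7:u}
drop 9:t onto {7:u}
drop 10:t onto {9:t}
ground layer = {0:u, 1:q}
drop-orders for the pieces not yet dropped (sum over which currently-grounded one goes next):
  1 to go: {8} 1  {10} 1
  2 to go: {8,10} 2  {9,10} 1
  3 to go: {8,9,10} 3
  4 to go: {7,8,9,10} 3
  5 to go: {6,7,8,9,10} 3
  6 to go: {5,6,7,8,9,10} 3
  7 to go: {4,5,6,7,8,9,10} 3
  8 to go: {3,4,5,6,7,8,9,10} 3
  9 to go: {2,3,4,5,6,7,8,9,10} 3
  if 0:u drops first: 3 orders
  if 1:q drops first: 3 orders
heap linearizations: 6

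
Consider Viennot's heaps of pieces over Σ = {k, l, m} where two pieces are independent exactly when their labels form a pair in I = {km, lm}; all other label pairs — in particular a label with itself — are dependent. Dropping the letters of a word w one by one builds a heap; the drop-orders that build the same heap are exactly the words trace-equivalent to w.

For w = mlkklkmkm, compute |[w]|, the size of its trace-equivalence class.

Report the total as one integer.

piece 0:m — minimal
piece 1:l — minimal
piece 2:k rests on {1:l}
piece 3:k rests on {2:k}
piece 4:l rests on {3:k}
piece 5:k rests on {4:l}
piece 6:m rests on {0:m}
piece 7:k rests on {5:k}
piece 8:m rests on {6:m}
minimal pieces: {0:m, 1:l}
ways to finish when only these pieces remain (= sum over removing one remaining piece with nothing left below it):
  1 left: {7}→1  {8}→1
  2 left: {5,7}→1  {6,8}→1  {7,8}→2
  3 left: {0,6,8}→1  {4,5,7}→1  {5,7,8}→3  {6,7,8}→3
  4 left: {0,6,7,8}→4  {3,4,5,7}→1  {4,5,7,8}→4  {5,6,7,8}→6
  5 left: {0,5,6,7,8}→10  {2,3,4,5,7}→1  {3,4,5,7,8}→5  {4,5,6,7,8}→10
  6 left: {0,4,5,6,7,8}→20  {1,2,3,4,5,7}→1  {2,3,4,5,7,8}→6  {3,4,5,6,7,8}→15
  7 left: {0,3,4,5,6,7,8}→35  {1,2,3,4,5,7,8}→7  {2,3,4,5,6,7,8}→21
  placing 0:m first → 28 extensions
  placing 1:l first → 56 extensions
total linear extensions = 84

84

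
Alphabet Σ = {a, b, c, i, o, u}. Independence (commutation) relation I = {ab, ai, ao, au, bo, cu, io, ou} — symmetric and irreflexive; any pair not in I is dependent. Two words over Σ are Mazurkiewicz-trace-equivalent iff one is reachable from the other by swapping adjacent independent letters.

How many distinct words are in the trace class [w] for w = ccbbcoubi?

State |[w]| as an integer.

piece 0:c — minimal
piece 1:c rests on {0:c}
piece 2:b rests on {1:c}
piece 3:b rests on {2:b}
piece 4:c rests on {3:b}
piece 5:o rests on {4:c}
piece 6:u rests on {3:b}
piece 7:b rests on {4:c, 6:u}
piece 8:i rests on {7:b}
minimal pieces: {0:c}
ways to finish when only these pieces remain (= sum over removing one remaining piece with nothing left below it):
  1 left: {5}→1  {8}→1
  2 left: {5,8}→2  {7,8}→1
  3 left: {5,7,8}→3  {6,7,8}→1
  4 left: {4,5,7,8}→3  {5,6,7,8}→4
  5 left: {4,5,6,7,8}→7
  6 left: {3,4,5,6,7,8}→7
  7 left: {2,3,4,5,6,7,8}→7
  placing 0:c first → 7 extensions

7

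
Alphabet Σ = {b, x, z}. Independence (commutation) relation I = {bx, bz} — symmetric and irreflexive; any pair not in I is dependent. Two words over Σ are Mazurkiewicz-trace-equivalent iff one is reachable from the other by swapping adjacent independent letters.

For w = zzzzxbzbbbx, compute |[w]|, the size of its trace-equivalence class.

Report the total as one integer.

330

piece 0:z — minimal
piece 1:z rests on {0:z}
piece 2:z rests on {1:z}
piece 3:z rests on {2:z}
piece 4:x rests on {3:z}
piece 5:b — minimal
piece 6:z rests on {4:x}
piece 7:b rests on {5:b}
piece 8:b rests on {7:b}
piece 9:b rests on {8:b}
piece 10:x rests on {6:z}
minimal pieces: {0:z, 5:b}
ways to finish when only these pieces remain (= sum over removing one remaining piece with nothing left below it):
  1 left: {9}→1  {10}→1
  2 left: {6,10}→1  {8,9}→1  {9,10}→2
  3 left: {4,6,10}→1  {6,9,10}→3  {7,8,9}→1  {8,9,10}→3
  4 left: {3,4,6,10}→1  {4,6,9,10}→4  {5,7,8,9}→1  {6,8,9,10}→6  {7,8,9,10}→4
  5 left: {2,3,4,6,10}→1  {3,4,6,9,10}→5  {4,6,8,9,10}→10  {5,7,8,9,10}→5  {6,7,8,9,10}→10
  6 left: {1,2,3,4,6,10}→1  {2,3,4,6,9,10}→6  {3,4,6,8,9,10}→15  {4,6,7,8,9,10}→20  {5,6,7,8,9,10}→15
  7 left: {0,1,2,3,4,6,10}→1  {1,2,3,4,6,9,10}→7  {2,3,4,6,8,9,10}→21  {3,4,6,7,8,9,10}→35  {4,5,6,7,8,9,10}→35
  8 left: {0,1,2,3,4,6,9,10}→8  {1,2,3,4,6,8,9,10}→28  {2,3,4,6,7,8,9,10}→56  {3,4,5,6,7,8,9,10}→70
  9 left: {0,1,2,3,4,6,8,9,10}→36  {1,2,3,4,6,7,8,9,10}→84  {2,3,4,5,6,7,8,9,10}→126
  placing 0:z first → 210 extensions
  placing 5:b first → 120 extensions
total linear extensions = 330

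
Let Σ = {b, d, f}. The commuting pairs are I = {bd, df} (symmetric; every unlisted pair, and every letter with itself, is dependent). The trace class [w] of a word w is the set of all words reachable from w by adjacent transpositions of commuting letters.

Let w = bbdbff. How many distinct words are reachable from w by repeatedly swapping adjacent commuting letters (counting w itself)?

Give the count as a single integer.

6

#0=b has no predecessor
#1=b depends on [0:b]
#2=d has no predecessor
#3=b depends on [1:b]
#4=f depends on [3:b]
#5=f depends on [4:f]
sources: [0:b, 2:d]
N(rest) = Σ N(rest − s) over sources s of rest; N(one piece) = 1:
  size 1 → [2]=1  [5]=1
  size 2 → [2,5]=2  [4,5]=1
  size 3 → [2,4,5]=3  [3,4,5]=1
  size 4 → [1,3,4,5]=1  [2,3,4,5]=4
  first=0(b) contributes 5
  first=2(d) contributes 1
|[w]| = 6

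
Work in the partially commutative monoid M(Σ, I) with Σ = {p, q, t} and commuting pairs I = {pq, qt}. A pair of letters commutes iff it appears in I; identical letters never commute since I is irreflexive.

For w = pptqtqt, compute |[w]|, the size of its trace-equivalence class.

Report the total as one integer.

#0=p has no predecessor
#1=p depends on [0:p]
#2=t depends on [1:p]
#3=q has no predecessor
#4=t depends on [2:t]
#5=q depends on [3:q]
#6=t depends on [4:t]
sources: [0:p, 3:q]
N(rest) = Σ N(rest − s) over sources s of rest; N(one piece) = 1:
  size 1 → [5]=1  [6]=1
  size 2 → [3,5]=1  [4,6]=1  [5,6]=2
  size 3 → [2,4,6]=1  [3,5,6]=3  [4,5,6]=3
  size 4 → [1,2,4,6]=1  [2,4,5,6]=4  [3,4,5,6]=6
  size 5 → [0,1,2,4,6]=1  [1,2,4,5,6]=5  [2,3,4,5,6]=10
  first=0(p) contributes 15
  first=3(q) contributes 6
|[w]| = 21

21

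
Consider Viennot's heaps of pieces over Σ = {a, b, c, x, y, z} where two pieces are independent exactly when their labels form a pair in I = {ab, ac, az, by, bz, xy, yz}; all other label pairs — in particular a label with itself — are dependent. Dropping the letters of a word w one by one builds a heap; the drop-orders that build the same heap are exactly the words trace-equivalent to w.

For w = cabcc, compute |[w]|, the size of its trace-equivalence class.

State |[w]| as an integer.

piece 0:c — minimal
piece 1:a — minimal
piece 2:b rests on {0:c}
piece 3:c rests on {2:b}
piece 4:c rests on {3:c}
minimal pieces: {0:c, 1:a}
ways to finish when only these pieces remain (= sum over removing one remaining piece with nothing left below it):
  1 left: {1}→1  {4}→1
  2 left: {1,4}→2  {3,4}→1
  3 left: {1,3,4}→3  {2,3,4}→1
  placing 0:c first → 4 extensions
  placing 1:a first → 1 extensions
total linear extensions = 5

5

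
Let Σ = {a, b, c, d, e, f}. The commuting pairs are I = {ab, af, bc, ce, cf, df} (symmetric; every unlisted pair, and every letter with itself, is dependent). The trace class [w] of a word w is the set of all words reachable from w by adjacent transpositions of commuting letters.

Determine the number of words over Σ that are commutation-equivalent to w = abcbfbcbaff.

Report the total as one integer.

330

0(a) covers ∅
1(b) covers ∅
2(c) covers 0:a
3(b) covers 1:b
4(f) covers 3:b
5(b) covers 4:f
6(c) covers 2:c
7(b) covers 5:b
8(a) covers 6:c
9(f) covers 7:b
10(f) covers 9:f
floor of heap: 0:a, 1:b
completions by unplaced set U, small U first (add the entries for U minus each lowest piece of U):
  |U|=1: {8}:1  {10}:1
  |U|=2: {6,8}:1  {8,10}:2  {9,10}:1
  |U|=3: {2,6,8}:1  {6,8,10}:3  {7,9,10}:1  {8,9,10}:3
  |U|=4: {0,2,6,8}:1  {2,6,8,10}:4  {5,7,9,10}:1  {6,8,9,10}:6  {7,8,9,10}:4
  |U|=5: {0,2,6,8,10}:5  {2,6,8,9,10}:10  {4,5,7,9,10}:1  {5,7,8,9,10}:5  {6,7,8,9,10}:10
  |U|=6: {0,2,6,8,9,10}:15  {2,6,7,8,9,10}:20  {3,4,5,7,9,10}:1  {4,5,7,8,9,10}:6  {5,6,7,8,9,10}:15
  |U|=7: {0,2,6,7,8,9,10}:35  {1,3,4,5,7,9,10}:1  {2,5,6,7,8,9,10}:35  {3,4,5,7,8,9,10}:7  {4,5,6,7,8,9,10}:21
  |U|=8: {0,2,5,6,7,8,9,10}:70  {1,3,4,5,7,8,9,10}:8  {2,4,5,6,7,8,9,10}:56  {3,4,5,6,7,8,9,10}:28
  |U|=9: {0,2,4,5,6,7,8,9,10}:126  {1,3,4,5,6,7,8,9,10}:36  {2,3,4,5,6,7,8,9,10}:84
  start at 0(a): 120
  start at 1(b): 210
sum over floor = 330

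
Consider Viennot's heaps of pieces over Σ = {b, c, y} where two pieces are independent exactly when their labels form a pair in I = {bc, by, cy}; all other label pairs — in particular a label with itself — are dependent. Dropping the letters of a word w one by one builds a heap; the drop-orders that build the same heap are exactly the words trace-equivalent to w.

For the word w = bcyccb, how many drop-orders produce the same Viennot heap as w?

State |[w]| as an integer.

piece 0:b — minimal
piece 1:c — minimal
piece 2:y — minimal
piece 3:c rests on {1:c}
piece 4:c rests on {3:c}
piece 5:b rests on {0:b}
minimal pieces: {0:b, 1:c, 2:y}
ways to finish when only these pieces remain (= sum over removing one remaining piece with nothing left below it):
  1 left: {2}→1  {4}→1  {5}→1
  2 left: {0,5}→1  {2,4}→2  {2,5}→2  {3,4}→1  {4,5}→2
  3 left: {0,2,5}→3  {0,4,5}→3  {1,3,4}→1  {2,3,4}→3  {2,4,5}→6  {3,4,5}→3
  4 left: {0,2,4,5}→12  {0,3,4,5}→6  {1,2,3,4}→4  {1,3,4,5}→4  {2,3,4,5}→12
  placing 0:b first → 20 extensions
  placing 1:c first → 30 extensions
  placing 2:y first → 10 extensions
total linear extensions = 60

60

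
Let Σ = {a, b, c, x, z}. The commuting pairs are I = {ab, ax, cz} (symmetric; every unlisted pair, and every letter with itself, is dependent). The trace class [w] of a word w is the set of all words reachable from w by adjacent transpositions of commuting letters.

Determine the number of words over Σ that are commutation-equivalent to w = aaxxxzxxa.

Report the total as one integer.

#0=a has no predecessor
#1=a depends on [0:a]
#2=x has no predecessor
#3=x depends on [2:x]
#4=x depends on [3:x]
#5=z depends on [1:a, 4:x]
#6=x depends on [5:z]
#7=x depends on [6:x]
#8=a depends on [5:z]
sources: [0:a, 2:x]
N(rest) = Σ N(rest − s) over sources s of rest; N(one piece) = 1:
  size 1 → [7]=1  [8]=1
  size 2 → [6,7]=1  [7,8]=2
  size 3 → [6,7,8]=3
  size 4 → [5,6,7,8]=3
  size 5 → [1,5,6,7,8]=3  [4,5,6,7,8]=3
  size 6 → [0,1,5,6,7,8]=3  [1,4,5,6,7,8]=6  [3,4,5,6,7,8]=3
  size 7 → [0,1,4,5,6,7,8]=9  [1,3,4,5,6,7,8]=9  [2,3,4,5,6,7,8]=3
  first=0(a) contributes 12
  first=2(x) contributes 18
|[w]| = 30

30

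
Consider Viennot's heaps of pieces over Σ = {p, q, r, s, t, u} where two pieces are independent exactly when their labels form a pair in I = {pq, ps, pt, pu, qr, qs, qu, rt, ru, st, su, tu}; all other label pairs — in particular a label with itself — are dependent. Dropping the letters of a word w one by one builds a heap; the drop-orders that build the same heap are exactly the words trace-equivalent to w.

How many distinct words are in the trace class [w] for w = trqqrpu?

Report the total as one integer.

#0=t has no predecessor
#1=r has no predecessor
#2=q depends on [0:t]
#3=q depends on [2:q]
#4=r depends on [1:r]
#5=p depends on [4:r]
#6=u has no predecessor
sources: [0:t, 1:r, 6:u]
N(rest) = Σ N(rest − s) over sources s of rest; N(one piece) = 1:
  size 1 → [3]=1  [5]=1  [6]=1
  size 2 → [2,3]=1  [3,5]=2  [3,6]=2  [4,5]=1  [5,6]=2
  size 3 → [0,2,3]=1  [1,4,5]=1  [2,3,5]=3  [2,3,6]=3  [3,4,5]=3  [3,5,6]=6  [4,5,6]=3
  size 4 → [0,2,3,5]=4  [0,2,3,6]=4  [1,3,4,5]=4  [1,4,5,6]=4  [2,3,4,5]=6  [2,3,5,6]=12  [3,4,5,6]=12
  size 5 → [0,2,3,4,5]=10  [0,2,3,5,6]=20  [1,2,3,4,5]=10  [1,3,4,5,6]=20  [2,3,4,5,6]=30
  first=0(t) contributes 60
  first=1(r) contributes 60
  first=6(u) contributes 20
|[w]| = 140

140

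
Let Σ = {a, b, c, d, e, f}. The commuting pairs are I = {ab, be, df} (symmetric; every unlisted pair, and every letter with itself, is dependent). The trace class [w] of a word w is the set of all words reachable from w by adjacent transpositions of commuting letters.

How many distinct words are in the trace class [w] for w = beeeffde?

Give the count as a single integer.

#0=b has no predecessor
#1=e has no predecessor
#2=e depends on [1:e]
#3=e depends on [2:e]
#4=f depends on [0:b, 3:e]
#5=f depends on [4:f]
#6=d depends on [0:b, 3:e]
#7=e depends on [5:f, 6:d]
sources: [0:b, 1:e]
N(rest) = Σ N(rest − s) over sources s of rest; N(one piece) = 1:
  size 1 → [7]=1
  size 2 → [5,7]=1  [6,7]=1
  size 3 → [4,5,7]=1  [5,6,7]=2
  size 4 → [4,5,6,7]=3
  size 5 → [0,4,5,6,7]=3  [3,4,5,6,7]=3
  size 6 → [0,3,4,5,6,7]=6  [2,3,4,5,6,7]=3
  first=0(b) contributes 3
  first=1(e) contributes 9
|[w]| = 12

12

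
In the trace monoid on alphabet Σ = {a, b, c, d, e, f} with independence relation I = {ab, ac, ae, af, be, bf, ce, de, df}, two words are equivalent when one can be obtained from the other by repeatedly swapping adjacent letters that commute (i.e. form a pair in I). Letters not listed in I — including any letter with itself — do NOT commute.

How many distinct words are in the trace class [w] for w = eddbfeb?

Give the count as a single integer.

drop 0:e onto floor
drop 1:d onto floor
drop 2:d onto {1:d}
drop 3:b onto {2:d}
drop 4:f onto {0:e}
drop 5:e onto {4:f}
drop 6:b onto {3:b}
ground layer = {0:e, 1:d}
drop-orders for the pieces not yet dropped (sum over which currently-grounded one goes next):
  1 to go: {5} 1  {6} 1
  2 to go: {3,6} 1  {4,5} 1  {5,6} 2
  3 to go: {0,4,5} 1  {2,3,6} 1  {3,5,6} 3  {4,5,6} 3
  4 to go: {0,4,5,6} 4  {1,2,3,6} 1  {2,3,5,6} 4  {3,4,5,6} 6
  5 to go: {0,3,4,5,6} 10  {1,2,3,5,6} 5  {2,3,4,5,6} 10
  if 0:e drops first: 15 orders
  if 1:d drops first: 20 orders
heap linearizations: 35

35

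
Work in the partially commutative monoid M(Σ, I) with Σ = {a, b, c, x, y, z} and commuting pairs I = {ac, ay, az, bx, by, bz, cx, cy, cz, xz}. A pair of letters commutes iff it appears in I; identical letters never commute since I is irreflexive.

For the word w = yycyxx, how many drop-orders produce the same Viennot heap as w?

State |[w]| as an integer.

6

#0=y has no predecessor
#1=y depends on [0:y]
#2=c has no predecessor
#3=y depends on [1:y]
#4=x depends on [3:y]
#5=x depends on [4:x]
sources: [0:y, 2:c]
N(rest) = Σ N(rest − s) over sources s of rest; N(one piece) = 1:
  size 1 → [2]=1  [5]=1
  size 2 → [2,5]=2  [4,5]=1
  size 3 → [2,4,5]=3  [3,4,5]=1
  size 4 → [1,3,4,5]=1  [2,3,4,5]=4
  first=0(y) contributes 5
  first=2(c) contributes 1
|[w]| = 6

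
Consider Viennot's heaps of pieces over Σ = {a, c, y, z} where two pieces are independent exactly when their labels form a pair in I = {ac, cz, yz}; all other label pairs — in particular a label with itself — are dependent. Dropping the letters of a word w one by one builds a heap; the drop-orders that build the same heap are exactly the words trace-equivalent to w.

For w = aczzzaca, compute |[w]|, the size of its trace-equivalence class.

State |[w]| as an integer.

28

#0=a has no predecessor
#1=c has no predecessor
#2=z depends on [0:a]
#3=z depends on [2:z]
#4=z depends on [3:z]
#5=a depends on [4:z]
#6=c depends on [1:c]
#7=a depends on [5:a]
sources: [0:a, 1:c]
N(rest) = Σ N(rest − s) over sources s of rest; N(one piece) = 1:
  size 1 → [6]=1  [7]=1
  size 2 → [1,6]=1  [5,7]=1  [6,7]=2
  size 3 → [1,6,7]=3  [4,5,7]=1  [5,6,7]=3
  size 4 → [1,5,6,7]=6  [3,4,5,7]=1  [4,5,6,7]=4
  size 5 → [1,4,5,6,7]=10  [2,3,4,5,7]=1  [3,4,5,6,7]=5
  size 6 → [0,2,3,4,5,7]=1  [1,3,4,5,6,7]=15  [2,3,4,5,6,7]=6
  first=0(a) contributes 21
  first=1(c) contributes 7
|[w]| = 28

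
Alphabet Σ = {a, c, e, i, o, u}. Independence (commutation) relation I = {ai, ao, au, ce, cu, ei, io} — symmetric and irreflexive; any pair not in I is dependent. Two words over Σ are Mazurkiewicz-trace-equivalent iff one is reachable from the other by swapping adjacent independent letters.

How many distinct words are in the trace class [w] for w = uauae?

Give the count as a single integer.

6

piece 0:u — minimal
piece 1:a — minimal
piece 2:u rests on {0:u}
piece 3:a rests on {1:a}
piece 4:e rests on {2:u, 3:a}
minimal pieces: {0:u, 1:a}
ways to finish when only these pieces remain (= sum over removing one remaining piece with nothing left below it):
  1 left: {4}→1
  2 left: {2,4}→1  {3,4}→1
  3 left: {0,2,4}→1  {1,3,4}→1  {2,3,4}→2
  placing 0:u first → 3 extensions
  placing 1:a first → 3 extensions
total linear extensions = 6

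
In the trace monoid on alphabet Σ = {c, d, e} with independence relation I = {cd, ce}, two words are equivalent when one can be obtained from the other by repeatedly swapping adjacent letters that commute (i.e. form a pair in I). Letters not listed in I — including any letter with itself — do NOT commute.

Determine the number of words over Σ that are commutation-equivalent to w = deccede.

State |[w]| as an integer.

#0=d has no predecessor
#1=e depends on [0:d]
#2=c has no predecessor
#3=c depends on [2:c]
#4=e depends on [1:e]
#5=d depends on [4:e]
#6=e depends on [5:d]
sources: [0:d, 2:c]
N(rest) = Σ N(rest − s) over sources s of rest; N(one piece) = 1:
  size 1 → [3]=1  [6]=1
  size 2 → [2,3]=1  [3,6]=2  [5,6]=1
  size 3 → [2,3,6]=3  [3,5,6]=3  [4,5,6]=1
  size 4 → [1,4,5,6]=1  [2,3,5,6]=6  [3,4,5,6]=4
  size 5 → [0,1,4,5,6]=1  [1,3,4,5,6]=5  [2,3,4,5,6]=10
  first=0(d) contributes 15
  first=2(c) contributes 6
|[w]| = 21

21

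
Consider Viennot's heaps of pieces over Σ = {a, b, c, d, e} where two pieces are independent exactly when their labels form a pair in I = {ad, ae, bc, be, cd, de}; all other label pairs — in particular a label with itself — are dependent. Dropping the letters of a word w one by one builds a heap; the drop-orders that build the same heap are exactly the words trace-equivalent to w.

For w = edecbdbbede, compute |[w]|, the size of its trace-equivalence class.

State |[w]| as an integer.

462

#0=e has no predecessor
#1=d has no predecessor
#2=e depends on [0:e]
#3=c depends on [2:e]
#4=b depends on [1:d]
#5=d depends on [4:b]
#6=b depends on [5:d]
#7=b depends on [6:b]
#8=e depends on [3:c]
#9=d depends on [7:b]
#10=e depends on [8:e]
sources: [0:e, 1:d]
N(rest) = Σ N(rest − s) over sources s of rest; N(one piece) = 1:
  size 1 → [9]=1  [10]=1
  size 2 → [7,9]=1  [8,10]=1  [9,10]=2
  size 3 → [3,8,10]=1  [6,7,9]=1  [7,9,10]=3  [8,9,10]=3
  size 4 → [2,3,8,10]=1  [3,8,9,10]=4  [5,6,7,9]=1  [6,7,9,10]=4  [7,8,9,10]=6
  size 5 → [0,2,3,8,10]=1  [2,3,8,9,10]=5  [3,7,8,9,10]=10  [4,5,6,7,9]=1  [5,6,7,9,10]=5  [6,7,8,9,10]=10
  size 6 → [0,2,3,8,9,10]=6  [1,4,5,6,7,9]=1  [2,3,7,8,9,10]=15  [3,6,7,8,9,10]=20  [4,5,6,7,9,10]=6  [5,6,7,8,9,10]=15
  size 7 → [0,2,3,7,8,9,10]=21  [1,4,5,6,7,9,10]=7  [2,3,6,7,8,9,10]=35  [3,5,6,7,8,9,10]=35  [4,5,6,7,8,9,10]=21
  size 8 → [0,2,3,6,7,8,9,10]=56  [1,4,5,6,7,8,9,10]=28  [2,3,5,6,7,8,9,10]=70  [3,4,5,6,7,8,9,10]=56
  size 9 → [0,2,3,5,6,7,8,9,10]=126  [1,3,4,5,6,7,8,9,10]=84  [2,3,4,5,6,7,8,9,10]=126
  first=0(e) contributes 210
  first=1(d) contributes 252
|[w]| = 462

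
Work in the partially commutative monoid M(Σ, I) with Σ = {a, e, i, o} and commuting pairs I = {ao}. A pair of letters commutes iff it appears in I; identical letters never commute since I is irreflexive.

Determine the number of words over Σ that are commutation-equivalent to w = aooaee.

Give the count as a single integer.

0(a) covers ∅
1(o) covers ∅
2(o) covers 1:o
3(a) covers 0:a
4(e) covers 2:o, 3:a
5(e) covers 4:e
floor of heap: 0:a, 1:o
completions by unplaced set U, small U first (add the entries for U minus each lowest piece of U):
  |U|=1: {5}:1
  |U|=2: {4,5}:1
  |U|=3: {2,4,5}:1  {3,4,5}:1
  |U|=4: {0,3,4,5}:1  {1,2,4,5}:1  {2,3,4,5}:2
  start at 0(a): 3
  start at 1(o): 3
sum over floor = 6

6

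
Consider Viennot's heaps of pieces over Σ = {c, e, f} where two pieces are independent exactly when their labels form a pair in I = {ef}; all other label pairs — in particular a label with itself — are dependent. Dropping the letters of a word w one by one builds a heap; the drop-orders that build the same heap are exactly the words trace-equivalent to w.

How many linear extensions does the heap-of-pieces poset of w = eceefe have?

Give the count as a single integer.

drop 0:e onto floor
drop 1:c onto {0:e}
drop 2:e onto {1:c}
drop 3:e onto {2:e}
drop 4:f onto {1:c}
drop 5:e onto {3:e}
ground layer = {0:e}
drop-orders for the pieces not yet dropped (sum over which currently-grounded one goes next):
  1 to go: {4} 1  {5} 1
  2 to go: {3,5} 1  {4,5} 2
  3 to go: {2,3,5} 1  {3,4,5} 3
  4 to go: {2,3,4,5} 4
  if 0:e drops first: 4 orders

4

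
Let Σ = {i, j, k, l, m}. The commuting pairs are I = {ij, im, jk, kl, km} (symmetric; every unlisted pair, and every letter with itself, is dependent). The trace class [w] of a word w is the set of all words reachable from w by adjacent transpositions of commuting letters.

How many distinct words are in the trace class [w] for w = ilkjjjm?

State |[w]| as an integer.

6

0(i) covers ∅
1(l) covers 0:i
2(k) covers 0:i
3(j) covers 1:l
4(j) covers 3:j
5(j) covers 4:j
6(m) covers 5:j
floor of heap: 0:i
completions by unplaced set U, small U first (add the entries for U minus each lowest piece of U):
  |U|=1: {2}:1  {6}:1
  |U|=2: {2,6}:2  {5,6}:1
  |U|=3: {2,5,6}:3  {4,5,6}:1
  |U|=4: {2,4,5,6}:4  {3,4,5,6}:1
  |U|=5: {1,3,4,5,6}:1  {2,3,4,5,6}:5
  start at 0(i): 6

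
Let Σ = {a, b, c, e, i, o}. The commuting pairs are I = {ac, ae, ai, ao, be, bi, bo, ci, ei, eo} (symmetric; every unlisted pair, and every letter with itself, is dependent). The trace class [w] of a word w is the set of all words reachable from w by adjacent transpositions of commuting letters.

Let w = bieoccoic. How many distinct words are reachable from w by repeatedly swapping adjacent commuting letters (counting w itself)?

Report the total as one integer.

0(b) covers ∅
1(i) covers ∅
2(e) covers ∅
3(o) covers 1:i
4(c) covers 0:b, 2:e, 3:o
5(c) covers 4:c
6(o) covers 5:c
7(i) covers 6:o
8(c) covers 6:o
floor of heap: 0:b, 1:i, 2:e
completions by unplaced set U, small U first (add the entries for U minus each lowest piece of U):
  |U|=1: {7}:1  {8}:1
  |U|=2: {7,8}:2
  |U|=3: {6,7,8}:2
  |U|=4: {5,6,7,8}:2
  |U|=5: {4,5,6,7,8}:2
  |U|=6: {0,4,5,6,7,8}:2  {2,4,5,6,7,8}:2  {3,4,5,6,7,8}:2
  |U|=7: {0,2,4,5,6,7,8}:4  {0,3,4,5,6,7,8}:4  {1,3,4,5,6,7,8}:2  {2,3,4,5,6,7,8}:4
  start at 0(b): 6
  start at 1(i): 12
  start at 2(e): 6
sum over floor = 24

24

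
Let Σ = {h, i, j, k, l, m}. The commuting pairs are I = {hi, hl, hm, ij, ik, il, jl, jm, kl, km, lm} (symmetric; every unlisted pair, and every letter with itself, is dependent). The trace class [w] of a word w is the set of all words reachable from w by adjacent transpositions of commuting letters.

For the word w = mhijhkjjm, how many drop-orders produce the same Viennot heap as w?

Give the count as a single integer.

84

piece 0:m — minimal
piece 1:h — minimal
piece 2:i rests on {0:m}
piece 3:j rests on {1:h}
piece 4:h rests on {3:j}
piece 5:k rests on {4:h}
piece 6:j rests on {5:k}
piece 7:j rests on {6:j}
piece 8:m rests on {2:i}
minimal pieces: {0:m, 1:h}
ways to finish when only these pieces remain (= sum over removing one remaining piece with nothing left below it):
  1 left: {7}→1  {8}→1
  2 left: {2,8}→1  {6,7}→1  {7,8}→2
  3 left: {0,2,8}→1  {2,7,8}→3  {5,6,7}→1  {6,7,8}→3
  4 left: {0,2,7,8}→4  {2,6,7,8}→6  {4,5,6,7}→1  {5,6,7,8}→4
  5 left: {0,2,6,7,8}→10  {2,5,6,7,8}→10  {3,4,5,6,7}→1  {4,5,6,7,8}→5
  6 left: {0,2,5,6,7,8}→20  {1,3,4,5,6,7}→1  {2,4,5,6,7,8}→15  {3,4,5,6,7,8}→6
  7 left: {0,2,4,5,6,7,8}→35  {1,3,4,5,6,7,8}→7  {2,3,4,5,6,7,8}→21
  placing 0:m first → 28 extensions
  placing 1:h first → 56 extensions
total linear extensions = 84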